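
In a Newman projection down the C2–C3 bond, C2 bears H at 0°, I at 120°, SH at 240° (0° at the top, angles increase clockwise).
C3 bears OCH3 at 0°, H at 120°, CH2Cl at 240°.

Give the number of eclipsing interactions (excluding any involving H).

1

Non-H eclipsing pairs: SH(240°)/CH2Cl(240°) — 1 interaction.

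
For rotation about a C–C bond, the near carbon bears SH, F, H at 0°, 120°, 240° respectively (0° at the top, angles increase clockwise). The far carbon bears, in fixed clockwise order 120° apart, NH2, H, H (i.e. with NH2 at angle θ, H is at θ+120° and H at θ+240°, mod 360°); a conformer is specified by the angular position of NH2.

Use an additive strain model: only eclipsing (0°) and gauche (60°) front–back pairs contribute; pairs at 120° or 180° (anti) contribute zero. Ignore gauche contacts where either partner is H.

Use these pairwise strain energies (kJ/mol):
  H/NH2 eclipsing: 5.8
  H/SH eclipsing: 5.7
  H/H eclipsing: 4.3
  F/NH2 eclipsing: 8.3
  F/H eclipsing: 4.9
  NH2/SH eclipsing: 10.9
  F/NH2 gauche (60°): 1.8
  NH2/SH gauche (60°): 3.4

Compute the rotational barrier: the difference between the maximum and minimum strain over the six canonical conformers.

18.3 kJ/mol

NH2 at 0° (eclipsed): SH–NH2 eclipsed, F–H eclipsed, H–H eclipsed; 10.9 + 4.9 + 4.3 = 20.1 kJ/mol.
NH2 at 60° (staggered): SH–NH2 gauche, F–NH2 gauche; 3.4 + 1.8 = 5.2 kJ/mol.
NH2 at 120° (eclipsed): SH–H eclipsed, F–NH2 eclipsed, H–H eclipsed; 5.7 + 8.3 + 4.3 = 18.3 kJ/mol.
NH2 at 180° (staggered): F–NH2 gauche; 1.8 = 1.8 kJ/mol.
NH2 at 240° (eclipsed): SH–H eclipsed, F–H eclipsed, H–NH2 eclipsed; 5.7 + 4.9 + 5.8 = 16.4 kJ/mol.
NH2 at 300° (staggered): SH–NH2 gauche; 3.4 = 3.4 kJ/mol.
Max at 0° (20.1 kJ/mol), min at 180° (1.8 kJ/mol); barrier = 18.3 kJ/mol.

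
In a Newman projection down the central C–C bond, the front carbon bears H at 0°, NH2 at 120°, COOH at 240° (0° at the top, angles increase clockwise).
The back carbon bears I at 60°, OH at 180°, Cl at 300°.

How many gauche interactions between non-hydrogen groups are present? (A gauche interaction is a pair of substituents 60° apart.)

Non-H gauche pairs: NH2(120°)/I(60°); NH2(120°)/OH(180°); COOH(240°)/OH(180°); COOH(240°)/Cl(300°) — 4 interactions.

4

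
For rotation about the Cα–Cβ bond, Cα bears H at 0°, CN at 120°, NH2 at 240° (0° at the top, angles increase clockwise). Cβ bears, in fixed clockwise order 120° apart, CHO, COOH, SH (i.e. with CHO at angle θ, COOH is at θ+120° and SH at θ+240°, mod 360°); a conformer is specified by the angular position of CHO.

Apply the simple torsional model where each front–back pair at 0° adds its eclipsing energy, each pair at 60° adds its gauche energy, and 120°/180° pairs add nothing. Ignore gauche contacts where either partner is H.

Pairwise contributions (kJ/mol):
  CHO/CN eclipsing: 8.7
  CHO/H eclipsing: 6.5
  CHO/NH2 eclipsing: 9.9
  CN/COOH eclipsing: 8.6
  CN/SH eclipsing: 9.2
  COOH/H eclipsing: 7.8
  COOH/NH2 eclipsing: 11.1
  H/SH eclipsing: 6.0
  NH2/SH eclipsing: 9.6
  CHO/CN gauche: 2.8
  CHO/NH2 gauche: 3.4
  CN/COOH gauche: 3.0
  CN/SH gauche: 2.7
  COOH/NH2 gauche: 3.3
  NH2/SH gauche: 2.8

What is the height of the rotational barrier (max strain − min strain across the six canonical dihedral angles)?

CHO at 0° (eclipsed): H–CHO eclipsed, CN–COOH eclipsed, NH2–SH eclipsed; 6.5 + 8.6 + 9.6 = 24.7 kJ/mol.
CHO at 60° (staggered): CN–CHO gauche, CN–COOH gauche, NH2–COOH gauche, NH2–SH gauche; 2.8 + 3.0 + 3.3 + 2.8 = 11.9 kJ/mol.
CHO at 120° (eclipsed): H–SH eclipsed, CN–CHO eclipsed, NH2–COOH eclipsed; 6.0 + 8.7 + 11.1 = 25.8 kJ/mol.
CHO at 180° (staggered): CN–CHO gauche, CN–SH gauche, NH2–CHO gauche, NH2–COOH gauche; 2.8 + 2.7 + 3.4 + 3.3 = 12.2 kJ/mol.
CHO at 240° (eclipsed): H–COOH eclipsed, CN–SH eclipsed, NH2–CHO eclipsed; 7.8 + 9.2 + 9.9 = 26.9 kJ/mol.
CHO at 300° (staggered): CN–COOH gauche, CN–SH gauche, NH2–CHO gauche, NH2–SH gauche; 3.0 + 2.7 + 3.4 + 2.8 = 11.9 kJ/mol.
Max at 240° (26.9 kJ/mol), min at 60° (11.9 kJ/mol); barrier = 15.0 kJ/mol.

15.0 kJ/mol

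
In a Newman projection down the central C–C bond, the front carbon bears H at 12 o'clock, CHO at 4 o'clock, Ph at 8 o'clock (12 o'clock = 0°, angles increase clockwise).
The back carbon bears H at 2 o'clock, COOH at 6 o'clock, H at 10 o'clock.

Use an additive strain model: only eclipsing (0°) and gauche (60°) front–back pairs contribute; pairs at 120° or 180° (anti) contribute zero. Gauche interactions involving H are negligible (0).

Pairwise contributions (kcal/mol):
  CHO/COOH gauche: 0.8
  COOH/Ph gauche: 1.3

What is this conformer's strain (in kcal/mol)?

2.1 kcal/mol

This conformer (staggered): CHO–COOH gauche, Ph–COOH gauche; 0.8 + 1.3 = 2.1 kcal/mol.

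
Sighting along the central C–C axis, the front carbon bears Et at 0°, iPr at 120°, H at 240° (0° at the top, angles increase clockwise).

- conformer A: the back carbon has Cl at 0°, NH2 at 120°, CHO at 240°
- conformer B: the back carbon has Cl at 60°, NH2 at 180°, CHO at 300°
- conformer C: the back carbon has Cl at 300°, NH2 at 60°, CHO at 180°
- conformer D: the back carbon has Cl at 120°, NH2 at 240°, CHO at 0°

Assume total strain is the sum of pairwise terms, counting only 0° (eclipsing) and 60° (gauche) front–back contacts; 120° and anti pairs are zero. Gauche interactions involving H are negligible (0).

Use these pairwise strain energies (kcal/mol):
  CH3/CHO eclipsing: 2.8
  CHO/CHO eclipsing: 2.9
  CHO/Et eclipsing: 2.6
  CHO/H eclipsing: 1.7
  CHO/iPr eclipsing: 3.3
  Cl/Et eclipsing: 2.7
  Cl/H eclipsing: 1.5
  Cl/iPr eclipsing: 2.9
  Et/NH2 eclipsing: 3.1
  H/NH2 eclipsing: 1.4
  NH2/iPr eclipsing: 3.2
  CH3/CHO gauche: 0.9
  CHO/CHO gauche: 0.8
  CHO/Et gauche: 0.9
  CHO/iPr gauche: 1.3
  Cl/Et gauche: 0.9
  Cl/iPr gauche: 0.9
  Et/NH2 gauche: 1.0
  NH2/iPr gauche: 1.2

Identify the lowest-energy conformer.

B

A (eclipsed): Et(0°)/Cl(0°) eclipsed 2.7; iPr(120°)/NH2(120°) eclipsed 3.2; H(240°)/CHO(240°) eclipsed 1.7 → 7.6 kcal/mol.
B (staggered): Et(0°)/Cl(60°) gauche 0.9; Et(0°)/CHO(300°) gauche 0.9; iPr(120°)/Cl(60°) gauche 0.9; iPr(120°)/NH2(180°) gauche 1.2 → 3.9 kcal/mol.
C (staggered): Et(0°)/Cl(300°) gauche 0.9; Et(0°)/NH2(60°) gauche 1.0; iPr(120°)/NH2(60°) gauche 1.2; iPr(120°)/CHO(180°) gauche 1.3 → 4.4 kcal/mol.
D (eclipsed): Et(0°)/CHO(0°) eclipsed 2.6; iPr(120°)/Cl(120°) eclipsed 2.9; H(240°)/NH2(240°) eclipsed 1.4 → 6.9 kcal/mol.
B has the lowest total (3.9 kcal/mol).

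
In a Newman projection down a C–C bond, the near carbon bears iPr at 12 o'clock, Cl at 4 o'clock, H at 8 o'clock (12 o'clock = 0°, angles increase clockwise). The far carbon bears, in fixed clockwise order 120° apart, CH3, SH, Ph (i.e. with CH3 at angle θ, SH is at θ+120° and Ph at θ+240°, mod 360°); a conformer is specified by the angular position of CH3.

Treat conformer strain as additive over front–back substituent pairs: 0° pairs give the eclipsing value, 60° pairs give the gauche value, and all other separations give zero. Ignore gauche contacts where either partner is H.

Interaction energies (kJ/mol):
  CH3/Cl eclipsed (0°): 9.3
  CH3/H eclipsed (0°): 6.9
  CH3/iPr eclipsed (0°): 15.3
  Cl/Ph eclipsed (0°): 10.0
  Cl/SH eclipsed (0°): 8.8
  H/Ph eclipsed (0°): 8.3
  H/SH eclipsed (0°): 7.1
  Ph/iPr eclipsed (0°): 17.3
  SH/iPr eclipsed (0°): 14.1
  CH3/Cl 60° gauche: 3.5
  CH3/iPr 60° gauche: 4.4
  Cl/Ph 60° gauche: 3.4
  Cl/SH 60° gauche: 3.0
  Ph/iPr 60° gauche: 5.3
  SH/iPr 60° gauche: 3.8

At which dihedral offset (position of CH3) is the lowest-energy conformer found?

300°

CH3 at 0° (eclipsed): iPr(0°)/CH3(0°) eclipsed 15.3; Cl(120°)/SH(120°) eclipsed 8.8; H(240°)/Ph(240°) eclipsed 8.3 → 32.4 kJ/mol.
CH3 at 60° (staggered): iPr(0°)/CH3(60°) gauche 4.4; iPr(0°)/Ph(300°) gauche 5.3; Cl(120°)/CH3(60°) gauche 3.5; Cl(120°)/SH(180°) gauche 3.0 → 16.2 kJ/mol.
CH3 at 120° (eclipsed): iPr(0°)/Ph(0°) eclipsed 17.3; Cl(120°)/CH3(120°) eclipsed 9.3; H(240°)/SH(240°) eclipsed 7.1 → 33.7 kJ/mol.
CH3 at 180° (staggered): iPr(0°)/SH(300°) gauche 3.8; iPr(0°)/Ph(60°) gauche 5.3; Cl(120°)/CH3(180°) gauche 3.5; Cl(120°)/Ph(60°) gauche 3.4 → 16.0 kJ/mol.
CH3 at 240° (eclipsed): iPr(0°)/SH(0°) eclipsed 14.1; Cl(120°)/Ph(120°) eclipsed 10.0; H(240°)/CH3(240°) eclipsed 6.9 → 31.0 kJ/mol.
CH3 at 300° (staggered): iPr(0°)/CH3(300°) gauche 4.4; iPr(0°)/SH(60°) gauche 3.8; Cl(120°)/SH(60°) gauche 3.0; Cl(120°)/Ph(180°) gauche 3.4 → 14.6 kJ/mol.
The minimum (14.6 kJ/mol) occurs with CH3 at 300°.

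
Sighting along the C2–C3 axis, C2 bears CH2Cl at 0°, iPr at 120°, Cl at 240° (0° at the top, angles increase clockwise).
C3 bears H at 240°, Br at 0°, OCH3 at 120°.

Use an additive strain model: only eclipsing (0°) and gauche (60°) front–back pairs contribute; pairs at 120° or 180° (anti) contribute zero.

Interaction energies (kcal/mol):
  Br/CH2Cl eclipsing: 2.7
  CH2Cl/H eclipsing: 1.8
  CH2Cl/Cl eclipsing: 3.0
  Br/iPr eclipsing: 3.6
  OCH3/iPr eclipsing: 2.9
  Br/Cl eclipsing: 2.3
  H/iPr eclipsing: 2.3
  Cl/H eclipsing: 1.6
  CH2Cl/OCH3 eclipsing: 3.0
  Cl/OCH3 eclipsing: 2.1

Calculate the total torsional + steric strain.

This conformer (eclipsed): CH2Cl–Br eclipsed, iPr–OCH3 eclipsed, Cl–H eclipsed; 2.7 + 2.9 + 1.6 = 7.2 kcal/mol.

7.2 kcal/mol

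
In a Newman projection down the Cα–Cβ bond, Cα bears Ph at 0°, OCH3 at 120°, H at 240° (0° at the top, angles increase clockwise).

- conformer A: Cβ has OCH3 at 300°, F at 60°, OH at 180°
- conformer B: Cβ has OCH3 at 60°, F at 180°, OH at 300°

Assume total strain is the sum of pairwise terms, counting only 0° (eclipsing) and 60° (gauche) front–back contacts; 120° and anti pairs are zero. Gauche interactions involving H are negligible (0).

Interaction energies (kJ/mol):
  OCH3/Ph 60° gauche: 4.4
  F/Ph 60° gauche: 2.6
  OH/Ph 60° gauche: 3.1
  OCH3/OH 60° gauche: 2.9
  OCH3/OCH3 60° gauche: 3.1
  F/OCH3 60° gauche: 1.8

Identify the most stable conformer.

A

A (staggered): Ph–OCH3 gauche, Ph–F gauche, OCH3–F gauche, OCH3–OH gauche; 4.4 + 2.6 + 1.8 + 2.9 = 11.7 kJ/mol.
B (staggered): Ph–OCH3 gauche, Ph–OH gauche, OCH3–OCH3 gauche, OCH3–F gauche; 4.4 + 3.1 + 3.1 + 1.8 = 12.4 kJ/mol.
A has the lowest total (11.7 kJ/mol).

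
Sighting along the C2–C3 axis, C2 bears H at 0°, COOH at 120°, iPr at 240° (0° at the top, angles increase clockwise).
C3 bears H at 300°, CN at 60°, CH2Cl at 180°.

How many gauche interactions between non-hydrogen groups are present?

3

Non-H gauche pairs: COOH(120°)/CN(60°); COOH(120°)/CH2Cl(180°); iPr(240°)/CH2Cl(180°) — 3 interactions.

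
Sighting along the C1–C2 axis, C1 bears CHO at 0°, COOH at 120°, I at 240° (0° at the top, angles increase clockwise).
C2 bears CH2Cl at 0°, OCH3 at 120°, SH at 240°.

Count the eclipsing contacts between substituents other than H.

Non-H eclipsing pairs: CHO(0°)/CH2Cl(0°); COOH(120°)/OCH3(120°); I(240°)/SH(240°) — 3 interactions.

3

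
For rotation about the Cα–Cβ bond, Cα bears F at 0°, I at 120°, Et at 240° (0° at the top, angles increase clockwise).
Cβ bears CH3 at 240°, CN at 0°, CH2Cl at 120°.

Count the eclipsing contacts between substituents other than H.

3

Non-H eclipsing pairs: F(0°)/CN(0°); I(120°)/CH2Cl(120°); Et(240°)/CH3(240°) — 3 interactions.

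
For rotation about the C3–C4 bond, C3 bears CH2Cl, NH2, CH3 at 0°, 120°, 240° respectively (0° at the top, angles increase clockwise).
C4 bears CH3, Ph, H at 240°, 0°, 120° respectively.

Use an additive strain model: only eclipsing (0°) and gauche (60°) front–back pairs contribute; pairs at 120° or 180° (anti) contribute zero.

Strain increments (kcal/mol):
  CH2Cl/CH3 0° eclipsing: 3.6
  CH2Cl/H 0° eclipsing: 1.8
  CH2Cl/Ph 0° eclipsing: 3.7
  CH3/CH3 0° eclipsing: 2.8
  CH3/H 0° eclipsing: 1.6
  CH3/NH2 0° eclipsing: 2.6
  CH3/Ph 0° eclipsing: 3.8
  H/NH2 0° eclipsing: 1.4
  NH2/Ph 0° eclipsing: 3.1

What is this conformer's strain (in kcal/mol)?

This conformer (eclipsed): CH2Cl–Ph eclipsed, NH2–H eclipsed, CH3–CH3 eclipsed; 3.7 + 1.4 + 2.8 = 7.9 kcal/mol.

7.9 kcal/mol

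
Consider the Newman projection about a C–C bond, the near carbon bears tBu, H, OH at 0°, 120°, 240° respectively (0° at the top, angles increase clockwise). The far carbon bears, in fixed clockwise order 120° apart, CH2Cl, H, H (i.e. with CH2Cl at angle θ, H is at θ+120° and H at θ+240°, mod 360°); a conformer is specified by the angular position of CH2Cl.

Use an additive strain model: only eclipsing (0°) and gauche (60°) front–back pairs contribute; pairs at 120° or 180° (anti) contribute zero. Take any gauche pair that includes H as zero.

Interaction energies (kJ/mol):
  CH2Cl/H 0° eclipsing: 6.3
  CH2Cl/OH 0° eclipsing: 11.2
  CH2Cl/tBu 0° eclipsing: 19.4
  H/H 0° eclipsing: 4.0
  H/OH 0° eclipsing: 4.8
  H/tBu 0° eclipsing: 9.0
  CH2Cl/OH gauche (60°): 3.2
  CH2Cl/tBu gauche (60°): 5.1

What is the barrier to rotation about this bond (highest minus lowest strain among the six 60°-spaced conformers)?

25.0 kJ/mol

CH2Cl at 0° (eclipsed): tBu(0°)/CH2Cl(0°) eclipsed 19.4; H(120°)/H(120°) eclipsed 4.0; OH(240°)/H(240°) eclipsed 4.8 → 28.2 kJ/mol.
CH2Cl at 60° (staggered): tBu(0°)/CH2Cl(60°) gauche 5.1 → 5.1 kJ/mol.
CH2Cl at 120° (eclipsed): tBu(0°)/H(0°) eclipsed 9.0; H(120°)/CH2Cl(120°) eclipsed 6.3; OH(240°)/H(240°) eclipsed 4.8 → 20.1 kJ/mol.
CH2Cl at 180° (staggered): OH(240°)/CH2Cl(180°) gauche 3.2 → 3.2 kJ/mol.
CH2Cl at 240° (eclipsed): tBu(0°)/H(0°) eclipsed 9.0; H(120°)/H(120°) eclipsed 4.0; OH(240°)/CH2Cl(240°) eclipsed 11.2 → 24.2 kJ/mol.
CH2Cl at 300° (staggered): tBu(0°)/CH2Cl(300°) gauche 5.1; OH(240°)/CH2Cl(300°) gauche 3.2 → 8.3 kJ/mol.
Max at 0° (28.2 kJ/mol), min at 180° (3.2 kJ/mol); barrier = 25.0 kJ/mol.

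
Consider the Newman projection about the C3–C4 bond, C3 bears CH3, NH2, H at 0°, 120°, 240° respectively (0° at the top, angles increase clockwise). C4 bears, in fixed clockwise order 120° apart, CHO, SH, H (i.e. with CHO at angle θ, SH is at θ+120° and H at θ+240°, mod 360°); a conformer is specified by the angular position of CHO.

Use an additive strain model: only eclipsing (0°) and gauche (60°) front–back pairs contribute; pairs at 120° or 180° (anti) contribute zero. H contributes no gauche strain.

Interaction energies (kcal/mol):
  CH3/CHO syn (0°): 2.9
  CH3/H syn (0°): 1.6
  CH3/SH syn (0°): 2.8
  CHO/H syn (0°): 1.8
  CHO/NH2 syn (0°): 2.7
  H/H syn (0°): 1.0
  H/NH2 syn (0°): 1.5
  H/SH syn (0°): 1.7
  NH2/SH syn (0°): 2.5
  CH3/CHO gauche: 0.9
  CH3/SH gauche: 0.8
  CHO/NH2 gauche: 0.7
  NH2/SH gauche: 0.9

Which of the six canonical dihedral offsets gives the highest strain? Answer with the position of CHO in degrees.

0°

CHO at 0° (eclipsed): CH3(0°)/CHO(0°) eclipsed 2.9; NH2(120°)/SH(120°) eclipsed 2.5; H(240°)/H(240°) eclipsed 1.0 → 6.4 kcal/mol.
CHO at 60° (staggered): CH3(0°)/CHO(60°) gauche 0.9; NH2(120°)/CHO(60°) gauche 0.7; NH2(120°)/SH(180°) gauche 0.9 → 2.5 kcal/mol.
CHO at 120° (eclipsed): CH3(0°)/H(0°) eclipsed 1.6; NH2(120°)/CHO(120°) eclipsed 2.7; H(240°)/SH(240°) eclipsed 1.7 → 6.0 kcal/mol.
CHO at 180° (staggered): CH3(0°)/SH(300°) gauche 0.8; NH2(120°)/CHO(180°) gauche 0.7 → 1.5 kcal/mol.
CHO at 240° (eclipsed): CH3(0°)/SH(0°) eclipsed 2.8; NH2(120°)/H(120°) eclipsed 1.5; H(240°)/CHO(240°) eclipsed 1.8 → 6.1 kcal/mol.
CHO at 300° (staggered): CH3(0°)/CHO(300°) gauche 0.9; CH3(0°)/SH(60°) gauche 0.8; NH2(120°)/SH(60°) gauche 0.9 → 2.6 kcal/mol.
The maximum (6.4 kcal/mol) occurs with CHO at 0°.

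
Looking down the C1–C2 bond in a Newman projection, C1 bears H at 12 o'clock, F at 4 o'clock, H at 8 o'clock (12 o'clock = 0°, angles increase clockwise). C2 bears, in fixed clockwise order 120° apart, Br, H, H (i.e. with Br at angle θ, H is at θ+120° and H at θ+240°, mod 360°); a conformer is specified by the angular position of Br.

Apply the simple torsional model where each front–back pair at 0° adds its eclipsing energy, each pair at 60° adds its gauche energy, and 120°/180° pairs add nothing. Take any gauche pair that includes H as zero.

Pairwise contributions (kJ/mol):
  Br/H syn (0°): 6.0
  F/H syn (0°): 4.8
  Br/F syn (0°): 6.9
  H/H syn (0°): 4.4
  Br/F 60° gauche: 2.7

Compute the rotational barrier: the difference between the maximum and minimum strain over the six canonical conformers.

15.7 kJ/mol

Br at 0° is eclipsed. H at 0° is eclipsed with Br at 0° (6.0); F at 120° is eclipsed with H at 120° (4.8); H at 240° is eclipsed with H at 240° (4.4). Total 15.2 kJ/mol.
Br at 60° is staggered. F at 120° is gauche with Br at 60° (2.7). Total 2.7 kJ/mol.
Br at 120° is eclipsed. H at 0° is eclipsed with H at 0° (4.4); F at 120° is eclipsed with Br at 120° (6.9); H at 240° is eclipsed with H at 240° (4.4). Total 15.7 kJ/mol.
Br at 180° is staggered. F at 120° is gauche with Br at 180° (2.7). Total 2.7 kJ/mol.
Br at 240° is eclipsed. H at 0° is eclipsed with H at 0° (4.4); F at 120° is eclipsed with H at 120° (4.8); H at 240° is eclipsed with Br at 240° (6.0). Total 15.2 kJ/mol.
Br at 300° (staggered): no non-H gauche contacts → 0.0 kJ/mol.
Max at 120° (15.7 kJ/mol), min at 300° (0.0 kJ/mol); barrier = 15.7 kJ/mol.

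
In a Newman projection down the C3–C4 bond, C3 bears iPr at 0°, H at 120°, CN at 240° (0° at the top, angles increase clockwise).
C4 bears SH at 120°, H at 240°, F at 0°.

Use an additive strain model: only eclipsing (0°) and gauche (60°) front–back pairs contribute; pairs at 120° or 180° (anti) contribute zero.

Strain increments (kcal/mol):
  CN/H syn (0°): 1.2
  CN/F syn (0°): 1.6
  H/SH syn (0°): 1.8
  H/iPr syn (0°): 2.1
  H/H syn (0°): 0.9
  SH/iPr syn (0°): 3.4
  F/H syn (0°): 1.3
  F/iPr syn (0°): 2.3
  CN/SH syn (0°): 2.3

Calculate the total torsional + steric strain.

5.3 kcal/mol

This conformer (eclipsed): iPr–F eclipsed, H–SH eclipsed, CN–H eclipsed; 2.3 + 1.8 + 1.2 = 5.3 kcal/mol.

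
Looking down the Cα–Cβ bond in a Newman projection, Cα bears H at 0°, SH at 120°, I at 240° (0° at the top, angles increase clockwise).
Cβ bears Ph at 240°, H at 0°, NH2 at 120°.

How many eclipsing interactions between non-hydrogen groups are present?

2

Non-H eclipsing pairs: SH(120°)/NH2(120°); I(240°)/Ph(240°) — 2 interactions.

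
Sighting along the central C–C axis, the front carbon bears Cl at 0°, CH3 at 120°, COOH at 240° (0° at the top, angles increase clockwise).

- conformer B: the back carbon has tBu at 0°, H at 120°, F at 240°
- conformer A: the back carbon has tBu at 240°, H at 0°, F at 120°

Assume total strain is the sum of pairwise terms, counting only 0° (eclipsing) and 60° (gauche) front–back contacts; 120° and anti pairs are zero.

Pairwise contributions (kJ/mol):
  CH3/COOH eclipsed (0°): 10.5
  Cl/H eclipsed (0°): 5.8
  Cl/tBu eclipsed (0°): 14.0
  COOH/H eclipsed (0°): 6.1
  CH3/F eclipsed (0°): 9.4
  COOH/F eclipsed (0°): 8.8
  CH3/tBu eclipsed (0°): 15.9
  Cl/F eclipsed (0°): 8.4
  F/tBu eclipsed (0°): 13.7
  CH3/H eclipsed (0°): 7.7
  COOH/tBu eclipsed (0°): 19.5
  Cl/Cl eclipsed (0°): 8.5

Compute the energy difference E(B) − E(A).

B (eclipsed): Cl(0°)/tBu(0°) eclipsed 14.0; CH3(120°)/H(120°) eclipsed 7.7; COOH(240°)/F(240°) eclipsed 8.8 → 30.5 kJ/mol.
A (eclipsed): Cl(0°)/H(0°) eclipsed 5.8; CH3(120°)/F(120°) eclipsed 9.4; COOH(240°)/tBu(240°) eclipsed 19.5 → 34.7 kJ/mol.
E(B) − E(A) = 30.5 − 34.7 = -4.2 kJ/mol.

-4.2 kJ/mol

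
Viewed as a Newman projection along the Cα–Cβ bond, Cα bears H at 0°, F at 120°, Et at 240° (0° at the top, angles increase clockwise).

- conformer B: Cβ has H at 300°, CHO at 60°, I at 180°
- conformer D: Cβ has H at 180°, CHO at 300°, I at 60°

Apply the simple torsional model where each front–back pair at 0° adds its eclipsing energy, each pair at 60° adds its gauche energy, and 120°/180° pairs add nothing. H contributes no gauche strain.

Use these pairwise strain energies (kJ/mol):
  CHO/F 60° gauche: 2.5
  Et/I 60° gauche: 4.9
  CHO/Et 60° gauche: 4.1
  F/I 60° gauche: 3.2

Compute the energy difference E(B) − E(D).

B (staggered): F–CHO gauche, F–I gauche, Et–I gauche; 2.5 + 3.2 + 4.9 = 10.6 kJ/mol.
D (staggered): F–I gauche, Et–CHO gauche; 3.2 + 4.1 = 7.3 kJ/mol.
E(B) − E(D) = 10.6 − 7.3 = +3.3 kJ/mol.

+3.3 kJ/mol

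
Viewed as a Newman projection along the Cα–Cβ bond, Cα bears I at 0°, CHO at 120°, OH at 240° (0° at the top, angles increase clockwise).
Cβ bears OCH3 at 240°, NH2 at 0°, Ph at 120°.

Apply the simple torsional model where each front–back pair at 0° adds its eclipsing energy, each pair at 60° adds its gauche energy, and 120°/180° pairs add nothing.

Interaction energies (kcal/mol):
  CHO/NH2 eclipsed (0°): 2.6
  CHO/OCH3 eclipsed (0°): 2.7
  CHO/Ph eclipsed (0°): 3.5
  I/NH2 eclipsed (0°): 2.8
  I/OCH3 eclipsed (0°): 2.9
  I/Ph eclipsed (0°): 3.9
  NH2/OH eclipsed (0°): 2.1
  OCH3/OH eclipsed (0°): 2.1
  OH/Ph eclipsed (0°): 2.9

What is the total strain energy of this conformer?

This conformer is eclipsed. I at 0° is eclipsed with NH2 at 0° (2.8); CHO at 120° is eclipsed with Ph at 120° (3.5); OH at 240° is eclipsed with OCH3 at 240° (2.1). Total 8.4 kcal/mol.

8.4 kcal/mol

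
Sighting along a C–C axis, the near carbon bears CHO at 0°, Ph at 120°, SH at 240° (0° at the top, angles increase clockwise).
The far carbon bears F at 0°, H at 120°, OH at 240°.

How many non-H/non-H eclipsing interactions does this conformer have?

2

Non-H eclipsing pairs: CHO(0°)/F(0°); SH(240°)/OH(240°) — 2 interactions.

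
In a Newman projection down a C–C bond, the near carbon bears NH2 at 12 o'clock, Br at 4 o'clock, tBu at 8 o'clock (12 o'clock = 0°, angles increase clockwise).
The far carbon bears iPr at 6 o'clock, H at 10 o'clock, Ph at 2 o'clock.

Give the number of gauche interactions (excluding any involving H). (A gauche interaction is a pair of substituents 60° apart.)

Non-H gauche pairs: NH2(0°)/Ph(60°); Br(120°)/iPr(180°); Br(120°)/Ph(60°); tBu(240°)/iPr(180°) — 4 interactions.

4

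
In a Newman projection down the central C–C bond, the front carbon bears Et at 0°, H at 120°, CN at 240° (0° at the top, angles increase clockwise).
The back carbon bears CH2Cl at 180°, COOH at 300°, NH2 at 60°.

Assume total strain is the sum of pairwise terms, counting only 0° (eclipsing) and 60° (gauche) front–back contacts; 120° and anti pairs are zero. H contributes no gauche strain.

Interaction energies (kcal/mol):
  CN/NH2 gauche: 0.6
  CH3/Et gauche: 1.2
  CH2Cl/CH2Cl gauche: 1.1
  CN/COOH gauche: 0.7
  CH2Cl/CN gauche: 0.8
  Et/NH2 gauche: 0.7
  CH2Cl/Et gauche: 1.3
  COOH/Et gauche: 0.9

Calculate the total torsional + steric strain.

3.1 kcal/mol

This conformer is staggered. Et at 0° is gauche with COOH at 300° (0.9); Et at 0° is gauche with NH2 at 60° (0.7); CN at 240° is gauche with CH2Cl at 180° (0.8); CN at 240° is gauche with COOH at 300° (0.7). Total 3.1 kcal/mol.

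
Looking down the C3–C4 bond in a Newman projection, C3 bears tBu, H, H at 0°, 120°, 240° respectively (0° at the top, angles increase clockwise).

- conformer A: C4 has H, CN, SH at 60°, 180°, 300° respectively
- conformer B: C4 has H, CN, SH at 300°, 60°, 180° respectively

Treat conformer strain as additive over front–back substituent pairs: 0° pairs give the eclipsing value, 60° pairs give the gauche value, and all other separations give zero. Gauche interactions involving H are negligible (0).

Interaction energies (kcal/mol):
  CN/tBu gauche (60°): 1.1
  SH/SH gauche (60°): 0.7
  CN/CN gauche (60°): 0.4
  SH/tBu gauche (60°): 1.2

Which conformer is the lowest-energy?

A (staggered): tBu(0°)/SH(300°) gauche 1.2 → 1.2 kcal/mol.
B (staggered): tBu(0°)/CN(60°) gauche 1.1 → 1.1 kcal/mol.
B has the lowest total (1.1 kcal/mol).

B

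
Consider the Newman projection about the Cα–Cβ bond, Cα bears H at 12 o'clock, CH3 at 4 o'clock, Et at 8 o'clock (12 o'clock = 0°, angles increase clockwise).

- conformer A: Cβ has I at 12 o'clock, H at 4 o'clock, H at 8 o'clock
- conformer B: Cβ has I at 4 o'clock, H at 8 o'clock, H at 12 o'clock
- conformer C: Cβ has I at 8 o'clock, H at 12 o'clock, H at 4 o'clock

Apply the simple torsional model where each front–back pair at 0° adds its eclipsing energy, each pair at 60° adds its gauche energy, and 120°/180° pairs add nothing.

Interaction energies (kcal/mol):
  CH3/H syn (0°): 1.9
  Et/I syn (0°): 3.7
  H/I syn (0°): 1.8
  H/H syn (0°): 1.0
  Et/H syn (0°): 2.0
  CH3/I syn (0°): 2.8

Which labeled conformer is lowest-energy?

A

A is eclipsed. H at 0° is eclipsed with I at 0° (1.8); CH3 at 120° is eclipsed with H at 120° (1.9); Et at 240° is eclipsed with H at 240° (2.0). Total 5.7 kcal/mol.
B is eclipsed. H at 0° is eclipsed with H at 0° (1.0); CH3 at 120° is eclipsed with I at 120° (2.8); Et at 240° is eclipsed with H at 240° (2.0). Total 5.8 kcal/mol.
C is eclipsed. H at 0° is eclipsed with H at 0° (1.0); CH3 at 120° is eclipsed with H at 120° (1.9); Et at 240° is eclipsed with I at 240° (3.7). Total 6.6 kcal/mol.
A has the lowest total (5.7 kcal/mol).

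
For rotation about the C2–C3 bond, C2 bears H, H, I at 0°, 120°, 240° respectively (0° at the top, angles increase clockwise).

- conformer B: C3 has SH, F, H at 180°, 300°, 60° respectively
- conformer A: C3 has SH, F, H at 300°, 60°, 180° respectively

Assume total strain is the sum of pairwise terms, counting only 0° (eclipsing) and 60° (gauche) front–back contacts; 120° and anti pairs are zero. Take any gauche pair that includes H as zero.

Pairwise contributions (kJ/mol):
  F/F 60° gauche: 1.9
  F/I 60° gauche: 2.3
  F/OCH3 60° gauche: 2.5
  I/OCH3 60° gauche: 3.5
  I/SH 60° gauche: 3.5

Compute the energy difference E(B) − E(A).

B is staggered. I at 240° is gauche with SH at 180° (3.5); I at 240° is gauche with F at 300° (2.3). Total 5.8 kJ/mol.
A is staggered. I at 240° is gauche with SH at 300° (3.5). Total 3.5 kJ/mol.
E(B) − E(A) = 5.8 − 3.5 = +2.3 kJ/mol.

+2.3 kJ/mol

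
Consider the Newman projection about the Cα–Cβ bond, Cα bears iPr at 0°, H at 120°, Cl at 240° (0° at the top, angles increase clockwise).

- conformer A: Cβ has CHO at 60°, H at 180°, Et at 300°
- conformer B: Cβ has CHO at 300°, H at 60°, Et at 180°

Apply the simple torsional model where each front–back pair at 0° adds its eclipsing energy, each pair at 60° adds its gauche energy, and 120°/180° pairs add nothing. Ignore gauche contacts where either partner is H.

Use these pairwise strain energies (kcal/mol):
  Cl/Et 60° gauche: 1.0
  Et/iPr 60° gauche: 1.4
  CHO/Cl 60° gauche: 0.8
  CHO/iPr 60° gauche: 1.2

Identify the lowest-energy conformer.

A (staggered): iPr(0°)/CHO(60°) gauche 1.2; iPr(0°)/Et(300°) gauche 1.4; Cl(240°)/Et(300°) gauche 1.0 → 3.6 kcal/mol.
B (staggered): iPr(0°)/CHO(300°) gauche 1.2; Cl(240°)/CHO(300°) gauche 0.8; Cl(240°)/Et(180°) gauche 1.0 → 3.0 kcal/mol.
B has the lowest total (3.0 kcal/mol).

B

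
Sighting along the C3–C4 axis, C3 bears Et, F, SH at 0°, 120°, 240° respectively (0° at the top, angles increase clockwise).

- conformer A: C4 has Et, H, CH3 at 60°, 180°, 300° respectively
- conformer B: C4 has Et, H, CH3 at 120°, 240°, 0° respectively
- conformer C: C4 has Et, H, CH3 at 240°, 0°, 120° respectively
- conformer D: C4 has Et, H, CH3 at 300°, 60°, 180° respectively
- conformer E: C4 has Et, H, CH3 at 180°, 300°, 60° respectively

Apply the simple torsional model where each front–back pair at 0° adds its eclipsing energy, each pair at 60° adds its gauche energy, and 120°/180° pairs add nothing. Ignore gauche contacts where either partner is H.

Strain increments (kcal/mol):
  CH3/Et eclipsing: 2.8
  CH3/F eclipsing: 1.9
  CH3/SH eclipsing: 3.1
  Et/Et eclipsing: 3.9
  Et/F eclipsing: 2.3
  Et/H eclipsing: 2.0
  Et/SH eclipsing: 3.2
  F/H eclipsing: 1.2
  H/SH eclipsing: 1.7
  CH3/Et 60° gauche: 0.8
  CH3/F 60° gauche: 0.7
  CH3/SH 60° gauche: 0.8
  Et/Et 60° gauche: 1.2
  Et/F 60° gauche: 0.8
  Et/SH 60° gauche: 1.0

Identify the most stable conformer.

E

A (staggered): Et(0°)/Et(60°) gauche 1.2; Et(0°)/CH3(300°) gauche 0.8; F(120°)/Et(60°) gauche 0.8; SH(240°)/CH3(300°) gauche 0.8 → 3.6 kcal/mol.
B (eclipsed): Et(0°)/CH3(0°) eclipsed 2.8; F(120°)/Et(120°) eclipsed 2.3; SH(240°)/H(240°) eclipsed 1.7 → 6.8 kcal/mol.
C (eclipsed): Et(0°)/H(0°) eclipsed 2.0; F(120°)/CH3(120°) eclipsed 1.9; SH(240°)/Et(240°) eclipsed 3.2 → 7.1 kcal/mol.
D (staggered): Et(0°)/Et(300°) gauche 1.2; F(120°)/CH3(180°) gauche 0.7; SH(240°)/Et(300°) gauche 1.0; SH(240°)/CH3(180°) gauche 0.8 → 3.7 kcal/mol.
E (staggered): Et(0°)/CH3(60°) gauche 0.8; F(120°)/Et(180°) gauche 0.8; F(120°)/CH3(60°) gauche 0.7; SH(240°)/Et(180°) gauche 1.0 → 3.3 kcal/mol.
E has the lowest total (3.3 kcal/mol).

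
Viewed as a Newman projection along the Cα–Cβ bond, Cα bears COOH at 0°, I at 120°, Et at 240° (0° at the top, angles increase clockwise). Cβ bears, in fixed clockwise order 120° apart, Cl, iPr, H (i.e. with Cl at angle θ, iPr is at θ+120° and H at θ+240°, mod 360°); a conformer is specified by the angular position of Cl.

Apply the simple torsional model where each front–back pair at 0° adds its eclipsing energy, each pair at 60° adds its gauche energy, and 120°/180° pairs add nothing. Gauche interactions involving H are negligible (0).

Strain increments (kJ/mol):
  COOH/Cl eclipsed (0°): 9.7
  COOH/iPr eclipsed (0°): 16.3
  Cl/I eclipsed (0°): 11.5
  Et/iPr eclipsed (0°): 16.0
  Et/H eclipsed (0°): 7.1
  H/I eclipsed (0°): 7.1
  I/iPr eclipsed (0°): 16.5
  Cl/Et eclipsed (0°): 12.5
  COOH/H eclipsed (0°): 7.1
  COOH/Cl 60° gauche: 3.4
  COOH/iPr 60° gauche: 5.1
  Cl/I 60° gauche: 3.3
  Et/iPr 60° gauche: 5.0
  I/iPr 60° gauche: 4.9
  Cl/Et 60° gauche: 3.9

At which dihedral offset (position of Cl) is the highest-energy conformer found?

240°

Cl at 0° (eclipsed): COOH–Cl eclipsed, I–iPr eclipsed, Et–H eclipsed; 9.7 + 16.5 + 7.1 = 33.3 kJ/mol.
Cl at 60° (staggered): COOH–Cl gauche, I–Cl gauche, I–iPr gauche, Et–iPr gauche; 3.4 + 3.3 + 4.9 + 5.0 = 16.6 kJ/mol.
Cl at 120° (eclipsed): COOH–H eclipsed, I–Cl eclipsed, Et–iPr eclipsed; 7.1 + 11.5 + 16.0 = 34.6 kJ/mol.
Cl at 180° (staggered): COOH–iPr gauche, I–Cl gauche, Et–Cl gauche, Et–iPr gauche; 5.1 + 3.3 + 3.9 + 5.0 = 17.3 kJ/mol.
Cl at 240° (eclipsed): COOH–iPr eclipsed, I–H eclipsed, Et–Cl eclipsed; 16.3 + 7.1 + 12.5 = 35.9 kJ/mol.
Cl at 300° (staggered): COOH–Cl gauche, COOH–iPr gauche, I–iPr gauche, Et–Cl gauche; 3.4 + 5.1 + 4.9 + 3.9 = 17.3 kJ/mol.
The maximum (35.9 kJ/mol) occurs with Cl at 240°.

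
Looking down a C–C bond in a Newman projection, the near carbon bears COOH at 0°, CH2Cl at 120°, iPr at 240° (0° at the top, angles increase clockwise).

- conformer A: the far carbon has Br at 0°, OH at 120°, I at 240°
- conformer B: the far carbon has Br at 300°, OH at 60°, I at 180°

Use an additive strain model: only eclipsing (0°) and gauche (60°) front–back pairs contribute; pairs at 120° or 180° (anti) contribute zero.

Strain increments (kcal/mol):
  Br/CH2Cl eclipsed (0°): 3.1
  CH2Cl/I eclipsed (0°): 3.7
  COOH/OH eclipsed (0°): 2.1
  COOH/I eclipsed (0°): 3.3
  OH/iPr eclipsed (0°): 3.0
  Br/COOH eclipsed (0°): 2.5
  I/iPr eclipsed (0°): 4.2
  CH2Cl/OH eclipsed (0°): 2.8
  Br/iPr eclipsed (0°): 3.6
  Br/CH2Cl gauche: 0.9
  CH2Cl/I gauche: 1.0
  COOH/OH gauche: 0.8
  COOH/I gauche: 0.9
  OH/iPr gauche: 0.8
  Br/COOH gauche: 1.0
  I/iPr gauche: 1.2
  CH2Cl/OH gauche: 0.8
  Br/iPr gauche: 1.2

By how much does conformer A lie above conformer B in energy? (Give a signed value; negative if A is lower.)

+3.5 kcal/mol

A is eclipsed. COOH at 0° is eclipsed with Br at 0° (2.5); CH2Cl at 120° is eclipsed with OH at 120° (2.8); iPr at 240° is eclipsed with I at 240° (4.2). Total 9.5 kcal/mol.
B is staggered. COOH at 0° is gauche with Br at 300° (1.0); COOH at 0° is gauche with OH at 60° (0.8); CH2Cl at 120° is gauche with OH at 60° (0.8); CH2Cl at 120° is gauche with I at 180° (1.0); iPr at 240° is gauche with Br at 300° (1.2); iPr at 240° is gauche with I at 180° (1.2). Total 6.0 kcal/mol.
E(A) − E(B) = 9.5 − 6.0 = +3.5 kcal/mol.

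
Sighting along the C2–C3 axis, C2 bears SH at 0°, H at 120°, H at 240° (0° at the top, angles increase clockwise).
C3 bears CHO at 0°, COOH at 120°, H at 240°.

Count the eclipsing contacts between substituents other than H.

Non-H eclipsing pairs: SH(0°)/CHO(0°) — 1 interaction.

1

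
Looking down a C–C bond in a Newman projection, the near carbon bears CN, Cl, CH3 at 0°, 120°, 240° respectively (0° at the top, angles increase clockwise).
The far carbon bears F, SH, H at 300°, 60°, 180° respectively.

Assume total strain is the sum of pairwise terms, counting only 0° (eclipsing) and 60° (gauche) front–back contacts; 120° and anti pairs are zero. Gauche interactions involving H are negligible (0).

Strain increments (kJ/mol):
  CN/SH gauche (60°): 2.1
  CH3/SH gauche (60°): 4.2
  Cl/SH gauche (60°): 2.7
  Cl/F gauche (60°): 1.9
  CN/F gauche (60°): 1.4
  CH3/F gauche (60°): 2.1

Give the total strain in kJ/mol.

8.3 kJ/mol

This conformer (staggered): CN(0°)/F(300°) gauche 1.4; CN(0°)/SH(60°) gauche 2.1; Cl(120°)/SH(60°) gauche 2.7; CH3(240°)/F(300°) gauche 2.1 → 8.3 kJ/mol.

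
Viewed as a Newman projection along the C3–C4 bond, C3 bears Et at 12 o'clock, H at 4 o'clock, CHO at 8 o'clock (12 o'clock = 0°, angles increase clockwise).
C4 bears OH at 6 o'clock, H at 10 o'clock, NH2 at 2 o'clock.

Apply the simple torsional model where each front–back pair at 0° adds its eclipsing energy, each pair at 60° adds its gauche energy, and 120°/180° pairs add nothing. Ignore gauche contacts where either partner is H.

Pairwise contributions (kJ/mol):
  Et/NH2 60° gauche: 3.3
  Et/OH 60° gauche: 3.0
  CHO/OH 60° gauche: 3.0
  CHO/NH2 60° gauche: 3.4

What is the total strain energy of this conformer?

6.3 kJ/mol

This conformer (staggered): Et(0°)/NH2(60°) gauche 3.3; CHO(240°)/OH(180°) gauche 3.0 → 6.3 kJ/mol.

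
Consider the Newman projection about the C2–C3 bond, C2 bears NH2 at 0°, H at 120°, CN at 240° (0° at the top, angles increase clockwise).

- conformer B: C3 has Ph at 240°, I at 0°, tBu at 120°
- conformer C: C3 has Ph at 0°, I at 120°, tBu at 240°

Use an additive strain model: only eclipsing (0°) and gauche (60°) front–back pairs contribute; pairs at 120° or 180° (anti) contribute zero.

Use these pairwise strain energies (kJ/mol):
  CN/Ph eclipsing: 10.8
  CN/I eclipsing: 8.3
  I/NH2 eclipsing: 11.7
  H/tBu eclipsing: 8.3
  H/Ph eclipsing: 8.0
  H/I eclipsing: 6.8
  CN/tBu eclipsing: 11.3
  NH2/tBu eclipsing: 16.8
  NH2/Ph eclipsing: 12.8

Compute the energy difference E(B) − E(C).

-0.1 kJ/mol

B (eclipsed): NH2(0°)/I(0°) eclipsed 11.7; H(120°)/tBu(120°) eclipsed 8.3; CN(240°)/Ph(240°) eclipsed 10.8 → 30.8 kJ/mol.
C (eclipsed): NH2(0°)/Ph(0°) eclipsed 12.8; H(120°)/I(120°) eclipsed 6.8; CN(240°)/tBu(240°) eclipsed 11.3 → 30.9 kJ/mol.
E(B) − E(C) = 30.8 − 30.9 = -0.1 kJ/mol.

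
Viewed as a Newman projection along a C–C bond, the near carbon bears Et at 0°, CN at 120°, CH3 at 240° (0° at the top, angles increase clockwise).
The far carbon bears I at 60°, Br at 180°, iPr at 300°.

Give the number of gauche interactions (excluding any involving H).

Non-H gauche pairs: Et(0°)/I(60°); Et(0°)/iPr(300°); CN(120°)/I(60°); CN(120°)/Br(180°); CH3(240°)/Br(180°); CH3(240°)/iPr(300°) — 6 interactions.

6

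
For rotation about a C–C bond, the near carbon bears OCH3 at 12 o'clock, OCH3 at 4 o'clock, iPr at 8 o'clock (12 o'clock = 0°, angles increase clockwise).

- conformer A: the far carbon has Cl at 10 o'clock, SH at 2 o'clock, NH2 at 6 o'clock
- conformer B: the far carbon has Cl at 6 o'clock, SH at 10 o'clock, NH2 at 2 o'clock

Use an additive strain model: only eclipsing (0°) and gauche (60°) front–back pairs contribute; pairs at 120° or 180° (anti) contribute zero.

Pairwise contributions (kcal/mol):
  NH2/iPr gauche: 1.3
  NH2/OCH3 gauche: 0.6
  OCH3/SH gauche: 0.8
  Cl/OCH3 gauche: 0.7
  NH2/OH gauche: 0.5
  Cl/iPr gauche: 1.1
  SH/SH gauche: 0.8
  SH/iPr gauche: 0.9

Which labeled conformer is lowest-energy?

B

A is staggered. OCH3 at 0° is gauche with Cl at 300° (0.7); OCH3 at 0° is gauche with SH at 60° (0.8); OCH3 at 120° is gauche with SH at 60° (0.8); OCH3 at 120° is gauche with NH2 at 180° (0.6); iPr at 240° is gauche with Cl at 300° (1.1); iPr at 240° is gauche with NH2 at 180° (1.3). Total 5.3 kcal/mol.
B is staggered. OCH3 at 0° is gauche with SH at 300° (0.8); OCH3 at 0° is gauche with NH2 at 60° (0.6); OCH3 at 120° is gauche with Cl at 180° (0.7); OCH3 at 120° is gauche with NH2 at 60° (0.6); iPr at 240° is gauche with Cl at 180° (1.1); iPr at 240° is gauche with SH at 300° (0.9). Total 4.7 kcal/mol.
B has the lowest total (4.7 kcal/mol).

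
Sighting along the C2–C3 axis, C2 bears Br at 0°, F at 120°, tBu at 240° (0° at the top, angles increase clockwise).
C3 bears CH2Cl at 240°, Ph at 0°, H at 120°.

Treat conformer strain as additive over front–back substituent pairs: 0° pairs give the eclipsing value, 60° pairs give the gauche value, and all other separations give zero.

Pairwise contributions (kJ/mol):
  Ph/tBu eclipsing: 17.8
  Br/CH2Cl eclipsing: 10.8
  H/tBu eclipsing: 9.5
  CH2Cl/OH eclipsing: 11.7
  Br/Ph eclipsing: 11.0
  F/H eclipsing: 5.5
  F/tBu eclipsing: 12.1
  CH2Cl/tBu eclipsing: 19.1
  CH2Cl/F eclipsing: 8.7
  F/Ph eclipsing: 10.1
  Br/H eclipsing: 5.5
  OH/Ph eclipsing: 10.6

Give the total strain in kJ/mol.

This conformer (eclipsed): Br(0°)/Ph(0°) eclipsed 11.0; F(120°)/H(120°) eclipsed 5.5; tBu(240°)/CH2Cl(240°) eclipsed 19.1 → 35.6 kJ/mol.

35.6 kJ/mol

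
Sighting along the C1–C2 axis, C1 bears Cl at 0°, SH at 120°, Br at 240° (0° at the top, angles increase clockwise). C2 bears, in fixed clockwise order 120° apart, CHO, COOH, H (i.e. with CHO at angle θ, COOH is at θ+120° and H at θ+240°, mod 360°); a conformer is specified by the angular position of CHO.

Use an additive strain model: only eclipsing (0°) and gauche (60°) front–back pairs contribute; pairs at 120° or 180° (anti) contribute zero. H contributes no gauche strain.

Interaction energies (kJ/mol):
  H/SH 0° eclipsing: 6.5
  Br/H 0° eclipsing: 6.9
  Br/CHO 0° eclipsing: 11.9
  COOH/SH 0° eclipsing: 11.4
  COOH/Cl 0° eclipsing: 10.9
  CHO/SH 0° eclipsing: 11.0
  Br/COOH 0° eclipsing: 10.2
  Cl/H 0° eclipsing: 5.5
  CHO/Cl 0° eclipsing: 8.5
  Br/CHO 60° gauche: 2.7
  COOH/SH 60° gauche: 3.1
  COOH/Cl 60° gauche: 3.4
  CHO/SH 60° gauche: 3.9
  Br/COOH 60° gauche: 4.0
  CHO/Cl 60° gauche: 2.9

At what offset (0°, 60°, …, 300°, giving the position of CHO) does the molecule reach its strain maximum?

CHO at 0° (eclipsed): Cl(0°)/CHO(0°) eclipsed 8.5; SH(120°)/COOH(120°) eclipsed 11.4; Br(240°)/H(240°) eclipsed 6.9 → 26.8 kJ/mol.
CHO at 60° (staggered): Cl(0°)/CHO(60°) gauche 2.9; SH(120°)/CHO(60°) gauche 3.9; SH(120°)/COOH(180°) gauche 3.1; Br(240°)/COOH(180°) gauche 4.0 → 13.9 kJ/mol.
CHO at 120° (eclipsed): Cl(0°)/H(0°) eclipsed 5.5; SH(120°)/CHO(120°) eclipsed 11.0; Br(240°)/COOH(240°) eclipsed 10.2 → 26.7 kJ/mol.
CHO at 180° (staggered): Cl(0°)/COOH(300°) gauche 3.4; SH(120°)/CHO(180°) gauche 3.9; Br(240°)/CHO(180°) gauche 2.7; Br(240°)/COOH(300°) gauche 4.0 → 14.0 kJ/mol.
CHO at 240° (eclipsed): Cl(0°)/COOH(0°) eclipsed 10.9; SH(120°)/H(120°) eclipsed 6.5; Br(240°)/CHO(240°) eclipsed 11.9 → 29.3 kJ/mol.
CHO at 300° (staggered): Cl(0°)/CHO(300°) gauche 2.9; Cl(0°)/COOH(60°) gauche 3.4; SH(120°)/COOH(60°) gauche 3.1; Br(240°)/CHO(300°) gauche 2.7 → 12.1 kJ/mol.
The maximum (29.3 kJ/mol) occurs with CHO at 240°.

240°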